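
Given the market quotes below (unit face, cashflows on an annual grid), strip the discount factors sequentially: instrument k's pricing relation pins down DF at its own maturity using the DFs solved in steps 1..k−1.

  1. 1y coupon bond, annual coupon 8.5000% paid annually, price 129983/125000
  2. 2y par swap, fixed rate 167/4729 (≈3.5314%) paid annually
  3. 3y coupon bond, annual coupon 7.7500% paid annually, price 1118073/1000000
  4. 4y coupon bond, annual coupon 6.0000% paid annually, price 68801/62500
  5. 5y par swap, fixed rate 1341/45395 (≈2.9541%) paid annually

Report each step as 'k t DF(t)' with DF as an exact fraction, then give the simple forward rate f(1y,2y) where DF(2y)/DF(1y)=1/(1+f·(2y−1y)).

1 1 599/625
2 2 2333/2500
3 3 1127/1250
4 4 2201/2500
5 5 8659/10000
f(1y,2y) = ((599/625)/(2333/2500) − 1)/(1) = 63/2333 ≈ 2.7004%

step 1 [1y] bond c/1=17/200: DF=(129983/125000 − 17/200·(0))/(1+17/200) = 599/625 ≈ 0.958400
step 2 [2y] swap r/1=167/4729: DF=(1 − 167/4729·(0.958400))/(1+167/4729) = 2333/2500 ≈ 0.933200
step 3 [3y] bond c/1=31/400: DF=(1118073/1000000 − 31/400·(0.958400+0.933200))/(1+31/400) = 1127/1250 ≈ 0.901600
step 4 [4y] bond c/1=3/50: DF=(68801/62500 − 3/50·(0.958400+0.933200+0.901600))/(1+3/50) = 2201/2500 ≈ 0.880400
step 5 [5y] swap r/1=1341/45395: DF=(1 − 1341/45395·(0.958400+0.933200+0.901600+0.880400))/(1+1341/45395) = 8659/10000 ≈ 0.865900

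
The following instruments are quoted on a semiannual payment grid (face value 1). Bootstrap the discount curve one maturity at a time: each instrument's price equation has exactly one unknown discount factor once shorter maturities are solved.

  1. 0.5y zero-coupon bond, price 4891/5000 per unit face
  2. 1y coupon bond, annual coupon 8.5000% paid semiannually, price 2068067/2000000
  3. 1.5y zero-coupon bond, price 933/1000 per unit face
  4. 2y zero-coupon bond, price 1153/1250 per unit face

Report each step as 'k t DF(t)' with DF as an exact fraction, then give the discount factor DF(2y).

step 1 [0.5y] zero: DF = P = 4891/5000 ≈ 0.978200
step 2 [1y] bond c/2=17/400: DF=(2068067/2000000 − 17/400·(0.978200))/(1+17/400) = 119/125 ≈ 0.952000
step 3 [1.5y] zero: DF = P = 933/1000 ≈ 0.933000
step 4 [2y] zero: DF = P = 1153/1250 ≈ 0.922400

1 1/2 4891/5000
2 1 119/125
3 3/2 933/1000
4 2 1153/1250
DF(2y) = 1153/1250 ≈ 0.922400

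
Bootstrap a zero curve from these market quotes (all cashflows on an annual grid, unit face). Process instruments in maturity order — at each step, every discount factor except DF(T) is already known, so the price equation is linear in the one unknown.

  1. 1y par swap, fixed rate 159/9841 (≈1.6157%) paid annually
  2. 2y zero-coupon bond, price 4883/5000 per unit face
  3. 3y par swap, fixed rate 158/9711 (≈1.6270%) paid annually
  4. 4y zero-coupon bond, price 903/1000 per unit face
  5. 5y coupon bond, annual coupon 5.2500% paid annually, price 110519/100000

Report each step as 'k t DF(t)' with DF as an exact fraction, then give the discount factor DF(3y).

step 1 [1y] swap r/1=159/9841: DF=(1 − 159/9841·(0))/(1+159/9841) = 9841/10000 ≈ 0.984100
step 2 [2y] zero: DF = P = 4883/5000 ≈ 0.976600
step 3 [3y] swap r/1=158/9711: DF=(1 − 158/9711·(0.984100+0.976600))/(1+158/9711) = 4763/5000 ≈ 0.952600
step 4 [4y] zero: DF = P = 903/1000 ≈ 0.903000
step 5 [5y] bond c/1=21/400: DF=(110519/100000 − 21/400·(0.984100+0.976600+0.952600+0.903000))/(1+21/400) = 8597/10000 ≈ 0.859700

1 1 9841/10000
2 2 4883/5000
3 3 4763/5000
4 4 903/1000
5 5 8597/10000
DF(3y) = 4763/5000 ≈ 0.952600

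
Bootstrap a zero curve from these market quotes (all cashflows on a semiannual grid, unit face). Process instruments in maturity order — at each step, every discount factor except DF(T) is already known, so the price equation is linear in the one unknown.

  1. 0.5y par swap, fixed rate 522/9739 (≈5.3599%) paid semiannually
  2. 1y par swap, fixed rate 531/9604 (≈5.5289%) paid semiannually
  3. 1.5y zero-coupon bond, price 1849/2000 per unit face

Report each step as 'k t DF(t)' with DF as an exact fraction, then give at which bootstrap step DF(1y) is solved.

1 1/2 9739/10000
2 1 9469/10000
3 3/2 1849/2000
DF(1y) is solved at step 2

step 1 [0.5y] swap r/2=261/9739: DF=(1 − 261/9739·(0))/(1+261/9739) = 9739/10000 ≈ 0.973900
step 2 [1y] swap r/2=531/19208: DF=(1 − 531/19208·(0.973900))/(1+531/19208) = 9469/10000 ≈ 0.946900
step 3 [1.5y] zero: DF = P = 1849/2000 ≈ 0.924500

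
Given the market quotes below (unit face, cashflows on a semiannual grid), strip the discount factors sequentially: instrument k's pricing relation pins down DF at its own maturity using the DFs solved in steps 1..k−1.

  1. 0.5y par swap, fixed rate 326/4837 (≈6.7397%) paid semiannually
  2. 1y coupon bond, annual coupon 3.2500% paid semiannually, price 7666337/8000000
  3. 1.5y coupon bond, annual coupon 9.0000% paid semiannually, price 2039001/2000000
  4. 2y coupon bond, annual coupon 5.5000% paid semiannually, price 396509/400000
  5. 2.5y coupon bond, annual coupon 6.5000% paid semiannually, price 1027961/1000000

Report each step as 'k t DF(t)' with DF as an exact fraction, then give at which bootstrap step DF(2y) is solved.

1 1/2 4837/5000
2 1 371/400
3 3/2 447/500
4 2 8901/10000
5 5/2 4399/5000
DF(2y) is solved at step 4

step 1 [0.5y] swap r/2=163/4837: DF=(1 − 163/4837·(0))/(1+163/4837) = 4837/5000 ≈ 0.967400
step 2 [1y] bond c/2=13/800: DF=(7666337/8000000 − 13/800·(0.967400))/(1+13/800) = 371/400 ≈ 0.927500
step 3 [1.5y] bond c/2=9/200: DF=(2039001/2000000 − 9/200·(0.967400+0.927500))/(1+9/200) = 447/500 ≈ 0.894000
step 4 [2y] bond c/2=11/400: DF=(396509/400000 − 11/400·(0.967400+0.927500+0.894000))/(1+11/400) = 8901/10000 ≈ 0.890100
step 5 [2.5y] bond c/2=13/400: DF=(1027961/1000000 − 13/400·(0.967400+0.927500+0.894000+0.890100))/(1+13/400) = 4399/5000 ≈ 0.879800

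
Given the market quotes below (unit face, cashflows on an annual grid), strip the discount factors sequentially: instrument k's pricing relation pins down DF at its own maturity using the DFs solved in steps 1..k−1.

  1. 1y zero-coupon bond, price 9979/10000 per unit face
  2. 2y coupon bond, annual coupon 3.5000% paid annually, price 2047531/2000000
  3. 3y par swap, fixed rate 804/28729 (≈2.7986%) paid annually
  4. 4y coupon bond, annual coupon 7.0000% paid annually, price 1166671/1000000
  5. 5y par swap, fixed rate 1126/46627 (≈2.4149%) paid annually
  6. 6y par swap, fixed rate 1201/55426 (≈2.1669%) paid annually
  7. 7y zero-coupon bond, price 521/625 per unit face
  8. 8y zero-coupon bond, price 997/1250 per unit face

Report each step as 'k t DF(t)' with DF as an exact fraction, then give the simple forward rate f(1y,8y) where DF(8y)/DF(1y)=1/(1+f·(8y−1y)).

1 1 9979/10000
2 2 4777/5000
3 3 2299/2500
4 4 564/625
5 5 4437/5000
6 6 8799/10000
7 7 521/625
8 8 997/1250
f(1y,8y) = ((9979/10000)/(997/1250) − 1)/(7) = 2003/55832 ≈ 3.5875%

step 1 [1y] zero: DF = P = 9979/10000 ≈ 0.997900
step 2 [2y] bond c/1=7/200: DF=(2047531/2000000 − 7/200·(0.997900))/(1+7/200) = 4777/5000 ≈ 0.955400
step 3 [3y] swap r/1=804/28729: DF=(1 − 804/28729·(0.997900+0.955400))/(1+804/28729) = 2299/2500 ≈ 0.919600
step 4 [4y] bond c/1=7/100: DF=(1166671/1000000 − 7/100·(0.997900+0.955400+0.919600))/(1+7/100) = 564/625 ≈ 0.902400
step 5 [5y] swap r/1=1126/46627: DF=(1 − 1126/46627·(0.997900+0.955400+0.919600+0.902400))/(1+1126/46627) = 4437/5000 ≈ 0.887400
step 6 [6y] swap r/1=1201/55426: DF=(1 − 1201/55426·(0.997900+0.955400+0.919600+0.902400+0.887400))/(1+1201/55426) = 8799/10000 ≈ 0.879900
step 7 [7y] zero: DF = P = 521/625 ≈ 0.833600
step 8 [8y] zero: DF = P = 997/1250 ≈ 0.797600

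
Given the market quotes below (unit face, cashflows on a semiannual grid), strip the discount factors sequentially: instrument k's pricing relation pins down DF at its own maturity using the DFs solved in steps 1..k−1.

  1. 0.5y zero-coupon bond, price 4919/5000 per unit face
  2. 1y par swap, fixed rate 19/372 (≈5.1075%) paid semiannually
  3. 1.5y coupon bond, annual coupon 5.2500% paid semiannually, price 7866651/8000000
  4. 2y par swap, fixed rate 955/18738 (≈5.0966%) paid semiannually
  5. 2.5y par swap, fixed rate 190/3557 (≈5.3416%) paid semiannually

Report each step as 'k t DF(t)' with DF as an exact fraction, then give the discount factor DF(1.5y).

step 1 [0.5y] zero: DF = P = 4919/5000 ≈ 0.983800
step 2 [1y] swap r/2=19/744: DF=(1 − 19/744·(0.983800))/(1+19/744) = 4753/5000 ≈ 0.950600
step 3 [1.5y] bond c/2=21/800: DF=(7866651/8000000 − 21/800·(0.983800+0.950600))/(1+21/800) = 9087/10000 ≈ 0.908700
step 4 [2y] swap r/2=955/37476: DF=(1 − 955/37476·(0.983800+0.950600+0.908700))/(1+955/37476) = 1809/2000 ≈ 0.904500
step 5 [2.5y] swap r/2=95/3557: DF=(1 − 95/3557·(0.983800+0.950600+0.908700+0.904500))/(1+95/3557) = 1753/2000 ≈ 0.876500

1 1/2 4919/5000
2 1 4753/5000
3 3/2 9087/10000
4 2 1809/2000
5 5/2 1753/2000
DF(1.5y) = 9087/10000 ≈ 0.908700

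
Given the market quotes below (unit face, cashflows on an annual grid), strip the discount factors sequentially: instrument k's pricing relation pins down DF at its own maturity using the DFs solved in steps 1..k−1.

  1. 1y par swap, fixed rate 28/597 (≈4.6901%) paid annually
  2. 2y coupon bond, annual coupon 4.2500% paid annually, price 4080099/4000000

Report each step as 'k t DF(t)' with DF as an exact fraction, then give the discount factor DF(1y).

1 1 597/625
2 2 1879/2000
DF(1y) = 597/625 ≈ 0.955200

step 1 [1y] swap r/1=28/597: DF=(1 − 28/597·(0))/(1+28/597) = 597/625 ≈ 0.955200
step 2 [2y] bond c/1=17/400: DF=(4080099/4000000 − 17/400·(0.955200))/(1+17/400) = 1879/2000 ≈ 0.939500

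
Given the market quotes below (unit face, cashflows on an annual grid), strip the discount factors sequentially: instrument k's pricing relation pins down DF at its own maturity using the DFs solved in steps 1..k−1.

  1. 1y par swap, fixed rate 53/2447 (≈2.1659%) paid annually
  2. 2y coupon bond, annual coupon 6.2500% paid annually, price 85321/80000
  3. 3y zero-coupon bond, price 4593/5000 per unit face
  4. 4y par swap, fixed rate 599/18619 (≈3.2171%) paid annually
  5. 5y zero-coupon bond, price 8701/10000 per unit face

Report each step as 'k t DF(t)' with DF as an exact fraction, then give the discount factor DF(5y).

1 1 2447/2500
2 2 4731/5000
3 3 4593/5000
4 4 4401/5000
5 5 8701/10000
DF(5y) = 8701/10000 ≈ 0.870100

step 1 [1y] swap r/1=53/2447: DF=(1 − 53/2447·(0))/(1+53/2447) = 2447/2500 ≈ 0.978800
step 2 [2y] bond c/1=1/16: DF=(85321/80000 − 1/16·(0.978800))/(1+1/16) = 4731/5000 ≈ 0.946200
step 3 [3y] zero: DF = P = 4593/5000 ≈ 0.918600
step 4 [4y] swap r/1=599/18619: DF=(1 − 599/18619·(0.978800+0.946200+0.918600))/(1+599/18619) = 4401/5000 ≈ 0.880200
step 5 [5y] zero: DF = P = 8701/10000 ≈ 0.870100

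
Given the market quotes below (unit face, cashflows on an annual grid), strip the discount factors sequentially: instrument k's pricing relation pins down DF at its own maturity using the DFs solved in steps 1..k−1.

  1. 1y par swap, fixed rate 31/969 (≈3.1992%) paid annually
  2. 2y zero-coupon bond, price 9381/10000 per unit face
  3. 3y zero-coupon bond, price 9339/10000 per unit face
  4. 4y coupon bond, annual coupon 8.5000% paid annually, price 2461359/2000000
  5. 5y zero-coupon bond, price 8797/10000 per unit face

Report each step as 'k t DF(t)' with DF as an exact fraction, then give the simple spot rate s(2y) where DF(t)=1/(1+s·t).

step 1 [1y] swap r/1=31/969: DF=(1 − 31/969·(0))/(1+31/969) = 969/1000 ≈ 0.969000
step 2 [2y] zero: DF = P = 9381/10000 ≈ 0.938100
step 3 [3y] zero: DF = P = 9339/10000 ≈ 0.933900
step 4 [4y] bond c/1=17/200: DF=(2461359/2000000 − 17/200·(0.969000+0.938100+0.933900))/(1+17/200) = 9117/10000 ≈ 0.911700
step 5 [5y] zero: DF = P = 8797/10000 ≈ 0.879700

1 1 969/1000
2 2 9381/10000
3 3 9339/10000
4 4 9117/10000
5 5 8797/10000
s(2y) = (1/(9381/10000) − 1)/(2) = 619/18762 ≈ 3.2992%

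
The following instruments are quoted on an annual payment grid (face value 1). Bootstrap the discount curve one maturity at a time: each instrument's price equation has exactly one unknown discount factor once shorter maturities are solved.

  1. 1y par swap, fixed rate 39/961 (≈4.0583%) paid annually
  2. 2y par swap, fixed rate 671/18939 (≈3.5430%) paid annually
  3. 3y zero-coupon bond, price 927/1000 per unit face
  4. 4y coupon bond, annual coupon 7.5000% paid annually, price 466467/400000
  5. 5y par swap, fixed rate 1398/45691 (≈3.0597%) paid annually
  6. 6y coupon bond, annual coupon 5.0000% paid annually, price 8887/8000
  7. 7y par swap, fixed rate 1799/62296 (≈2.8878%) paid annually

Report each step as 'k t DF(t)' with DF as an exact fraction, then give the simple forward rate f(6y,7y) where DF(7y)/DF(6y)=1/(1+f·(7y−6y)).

step 1 [1y] swap r/1=39/961: DF=(1 − 39/961·(0))/(1+39/961) = 961/1000 ≈ 0.961000
step 2 [2y] swap r/1=671/18939: DF=(1 − 671/18939·(0.961000))/(1+671/18939) = 9329/10000 ≈ 0.932900
step 3 [3y] zero: DF = P = 927/1000 ≈ 0.927000
step 4 [4y] bond c/1=3/40: DF=(466467/400000 − 3/40·(0.961000+0.932900+0.927000))/(1+3/40) = 111/125 ≈ 0.888000
step 5 [5y] swap r/1=1398/45691: DF=(1 − 1398/45691·(0.961000+0.932900+0.927000+0.888000))/(1+1398/45691) = 4301/5000 ≈ 0.860200
step 6 [6y] bond c/1=1/20: DF=(8887/8000 − 1/20·(0.961000+0.932900+0.927000+0.888000+0.860200))/(1+1/20) = 2101/2500 ≈ 0.840400
step 7 [7y] swap r/1=1799/62296: DF=(1 − 1799/62296·(0.961000+0.932900+0.927000+0.888000+0.860200+0.840400))/(1+1799/62296) = 8201/10000 ≈ 0.820100

1 1 961/1000
2 2 9329/10000
3 3 927/1000
4 4 111/125
5 5 4301/5000
6 6 2101/2500
7 7 8201/10000
f(6y,7y) = ((2101/2500)/(8201/10000) − 1)/(1) = 203/8201 ≈ 2.4753%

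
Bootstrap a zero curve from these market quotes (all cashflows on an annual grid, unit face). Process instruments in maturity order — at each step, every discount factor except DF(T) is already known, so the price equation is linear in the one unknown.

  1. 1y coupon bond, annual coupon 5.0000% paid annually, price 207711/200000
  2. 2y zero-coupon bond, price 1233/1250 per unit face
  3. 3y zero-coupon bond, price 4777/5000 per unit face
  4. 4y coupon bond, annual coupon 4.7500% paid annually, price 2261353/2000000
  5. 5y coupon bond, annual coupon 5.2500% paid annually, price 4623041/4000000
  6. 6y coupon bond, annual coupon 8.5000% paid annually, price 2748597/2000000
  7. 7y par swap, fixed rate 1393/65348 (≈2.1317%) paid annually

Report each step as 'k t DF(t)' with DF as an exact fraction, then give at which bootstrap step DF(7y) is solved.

1 1 9891/10000
2 2 1233/1250
3 3 4777/5000
4 4 1893/2000
5 5 9047/10000
6 6 223/250
7 7 8607/10000
DF(7y) is solved at step 7

step 1 [1y] bond c/1=1/20: DF=(207711/200000 − 1/20·(0))/(1+1/20) = 9891/10000 ≈ 0.989100
step 2 [2y] zero: DF = P = 1233/1250 ≈ 0.986400
step 3 [3y] zero: DF = P = 4777/5000 ≈ 0.955400
step 4 [4y] bond c/1=19/400: DF=(2261353/2000000 − 19/400·(0.989100+0.986400+0.955400))/(1+19/400) = 1893/2000 ≈ 0.946500
step 5 [5y] bond c/1=21/400: DF=(4623041/4000000 − 21/400·(0.989100+0.986400+0.955400+0.946500))/(1+21/400) = 9047/10000 ≈ 0.904700
step 6 [6y] bond c/1=17/200: DF=(2748597/2000000 − 17/200·(0.989100+0.986400+0.955400+0.946500+0.904700))/(1+17/200) = 223/250 ≈ 0.892000
step 7 [7y] swap r/1=1393/65348: DF=(1 − 1393/65348·(0.989100+0.986400+0.955400+0.946500+0.904700+0.892000))/(1+1393/65348) = 8607/10000 ≈ 0.860700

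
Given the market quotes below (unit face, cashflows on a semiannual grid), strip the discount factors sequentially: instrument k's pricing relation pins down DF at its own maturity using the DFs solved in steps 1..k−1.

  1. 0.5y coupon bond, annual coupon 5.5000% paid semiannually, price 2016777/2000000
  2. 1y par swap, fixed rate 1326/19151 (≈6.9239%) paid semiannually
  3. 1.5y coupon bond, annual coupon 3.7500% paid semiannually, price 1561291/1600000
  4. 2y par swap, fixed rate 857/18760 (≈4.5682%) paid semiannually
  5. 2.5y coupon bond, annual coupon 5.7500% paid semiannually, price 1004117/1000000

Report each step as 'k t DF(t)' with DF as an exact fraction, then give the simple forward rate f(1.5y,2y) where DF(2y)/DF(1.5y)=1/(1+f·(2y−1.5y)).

1 1/2 4907/5000
2 1 9337/10000
3 3/2 4613/5000
4 2 9143/10000
5 5/2 1089/1250
f(1.5y,2y) = ((4613/5000)/(9143/10000) − 1)/(1/2) = 166/9143 ≈ 1.8156%

step 1 [0.5y] bond c/2=11/400: DF=(2016777/2000000 − 11/400·(0))/(1+11/400) = 4907/5000 ≈ 0.981400
step 2 [1y] swap r/2=663/19151: DF=(1 − 663/19151·(0.981400))/(1+663/19151) = 9337/10000 ≈ 0.933700
step 3 [1.5y] bond c/2=3/160: DF=(1561291/1600000 − 3/160·(0.981400+0.933700))/(1+3/160) = 4613/5000 ≈ 0.922600
step 4 [2y] swap r/2=857/37520: DF=(1 − 857/37520·(0.981400+0.933700+0.922600))/(1+857/37520) = 9143/10000 ≈ 0.914300
step 5 [2.5y] bond c/2=23/800: DF=(1004117/1000000 − 23/800·(0.981400+0.933700+0.922600+0.914300))/(1+23/800) = 1089/1250 ≈ 0.871200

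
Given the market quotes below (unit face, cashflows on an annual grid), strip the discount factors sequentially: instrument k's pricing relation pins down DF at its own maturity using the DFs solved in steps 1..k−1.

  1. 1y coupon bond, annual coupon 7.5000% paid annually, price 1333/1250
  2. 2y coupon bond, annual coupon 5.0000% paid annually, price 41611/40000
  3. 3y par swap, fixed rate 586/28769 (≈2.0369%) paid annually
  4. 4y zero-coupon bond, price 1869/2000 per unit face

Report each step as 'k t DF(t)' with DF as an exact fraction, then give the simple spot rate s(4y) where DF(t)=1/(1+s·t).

1 1 124/125
2 2 1887/2000
3 3 4707/5000
4 4 1869/2000
s(4y) = (1/(1869/2000) − 1)/(4) = 131/7476 ≈ 1.7523%

step 1 [1y] bond c/1=3/40: DF=(1333/1250 − 3/40·(0))/(1+3/40) = 124/125 ≈ 0.992000
step 2 [2y] bond c/1=1/20: DF=(41611/40000 − 1/20·(0.992000))/(1+1/20) = 1887/2000 ≈ 0.943500
step 3 [3y] swap r/1=586/28769: DF=(1 − 586/28769·(0.992000+0.943500))/(1+586/28769) = 4707/5000 ≈ 0.941400
step 4 [4y] zero: DF = P = 1869/2000 ≈ 0.934500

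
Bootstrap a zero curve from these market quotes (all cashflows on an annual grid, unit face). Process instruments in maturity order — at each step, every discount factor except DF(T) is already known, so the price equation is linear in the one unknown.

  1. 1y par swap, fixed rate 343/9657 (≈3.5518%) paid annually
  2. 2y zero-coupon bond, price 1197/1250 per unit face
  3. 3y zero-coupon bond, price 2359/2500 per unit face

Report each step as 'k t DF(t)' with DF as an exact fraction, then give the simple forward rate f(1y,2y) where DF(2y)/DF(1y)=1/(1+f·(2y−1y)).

1 1 9657/10000
2 2 1197/1250
3 3 2359/2500
f(1y,2y) = ((9657/10000)/(1197/1250) − 1)/(1) = 9/1064 ≈ 0.8459%

step 1 [1y] swap r/1=343/9657: DF=(1 − 343/9657·(0))/(1+343/9657) = 9657/10000 ≈ 0.965700
step 2 [2y] zero: DF = P = 1197/1250 ≈ 0.957600
step 3 [3y] zero: DF = P = 2359/2500 ≈ 0.943600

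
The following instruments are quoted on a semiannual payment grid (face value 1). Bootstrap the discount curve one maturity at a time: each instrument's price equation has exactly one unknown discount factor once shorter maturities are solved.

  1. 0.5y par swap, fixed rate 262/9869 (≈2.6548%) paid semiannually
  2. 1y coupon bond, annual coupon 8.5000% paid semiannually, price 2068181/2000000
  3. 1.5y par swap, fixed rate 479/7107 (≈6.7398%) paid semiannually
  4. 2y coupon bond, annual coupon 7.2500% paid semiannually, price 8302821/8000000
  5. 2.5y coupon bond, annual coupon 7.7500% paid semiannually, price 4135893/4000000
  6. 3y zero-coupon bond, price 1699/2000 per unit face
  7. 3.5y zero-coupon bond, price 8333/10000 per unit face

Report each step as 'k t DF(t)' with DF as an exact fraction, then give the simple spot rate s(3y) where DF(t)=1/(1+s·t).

1 1/2 9869/10000
2 1 9517/10000
3 3/2 4521/5000
4 2 9021/10000
5 5/2 8557/10000
6 3 1699/2000
7 7/2 8333/10000
s(3y) = (1/(1699/2000) − 1)/(3) = 301/5097 ≈ 5.9054%

step 1 [0.5y] swap r/2=131/9869: DF=(1 − 131/9869·(0))/(1+131/9869) = 9869/10000 ≈ 0.986900
step 2 [1y] bond c/2=17/400: DF=(2068181/2000000 − 17/400·(0.986900))/(1+17/400) = 9517/10000 ≈ 0.951700
step 3 [1.5y] swap r/2=479/14214: DF=(1 − 479/14214·(0.986900+0.951700))/(1+479/14214) = 4521/5000 ≈ 0.904200
step 4 [2y] bond c/2=29/800: DF=(8302821/8000000 − 29/800·(0.986900+0.951700+0.904200))/(1+29/800) = 9021/10000 ≈ 0.902100
step 5 [2.5y] bond c/2=31/800: DF=(4135893/4000000 − 31/800·(0.986900+0.951700+0.904200+0.902100))/(1+31/800) = 8557/10000 ≈ 0.855700
step 6 [3y] zero: DF = P = 1699/2000 ≈ 0.849500
step 7 [3.5y] zero: DF = P = 8333/10000 ≈ 0.833300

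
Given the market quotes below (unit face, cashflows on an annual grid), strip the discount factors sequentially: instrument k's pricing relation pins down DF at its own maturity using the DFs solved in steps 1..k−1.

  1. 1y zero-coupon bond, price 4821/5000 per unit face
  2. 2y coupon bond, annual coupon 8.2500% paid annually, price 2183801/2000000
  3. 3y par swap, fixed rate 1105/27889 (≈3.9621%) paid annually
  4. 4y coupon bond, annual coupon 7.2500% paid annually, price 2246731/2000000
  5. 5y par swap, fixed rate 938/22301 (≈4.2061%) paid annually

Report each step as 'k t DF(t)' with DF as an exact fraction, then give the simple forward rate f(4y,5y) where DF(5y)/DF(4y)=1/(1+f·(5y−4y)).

step 1 [1y] zero: DF = P = 4821/5000 ≈ 0.964200
step 2 [2y] bond c/1=33/400: DF=(2183801/2000000 − 33/400·(0.964200))/(1+33/400) = 1169/1250 ≈ 0.935200
step 3 [3y] swap r/1=1105/27889: DF=(1 − 1105/27889·(0.964200+0.935200))/(1+1105/27889) = 1779/2000 ≈ 0.889500
step 4 [4y] bond c/1=29/400: DF=(2246731/2000000 − 29/400·(0.964200+0.935200+0.889500))/(1+29/400) = 8589/10000 ≈ 0.858900
step 5 [5y] swap r/1=938/22301: DF=(1 − 938/22301·(0.964200+0.935200+0.889500+0.858900))/(1+938/22301) = 2031/2500 ≈ 0.812400

1 1 4821/5000
2 2 1169/1250
3 3 1779/2000
4 4 8589/10000
5 5 2031/2500
f(4y,5y) = ((8589/10000)/(2031/2500) − 1)/(1) = 155/2708 ≈ 5.7238%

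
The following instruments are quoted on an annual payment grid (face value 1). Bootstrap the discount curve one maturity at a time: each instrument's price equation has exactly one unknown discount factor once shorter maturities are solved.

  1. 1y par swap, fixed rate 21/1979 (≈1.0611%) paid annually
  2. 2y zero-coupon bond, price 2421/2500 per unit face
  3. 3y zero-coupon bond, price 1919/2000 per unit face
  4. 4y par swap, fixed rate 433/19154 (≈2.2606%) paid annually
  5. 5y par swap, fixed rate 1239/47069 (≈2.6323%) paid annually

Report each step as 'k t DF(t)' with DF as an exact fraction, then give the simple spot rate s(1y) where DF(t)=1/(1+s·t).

1 1 1979/2000
2 2 2421/2500
3 3 1919/2000
4 4 4567/5000
5 5 8761/10000
s(1y) = (1/(1979/2000) − 1)/(1) = 21/1979 ≈ 1.0611%

step 1 [1y] swap r/1=21/1979: DF=(1 − 21/1979·(0))/(1+21/1979) = 1979/2000 ≈ 0.989500
step 2 [2y] zero: DF = P = 2421/2500 ≈ 0.968400
step 3 [3y] zero: DF = P = 1919/2000 ≈ 0.959500
step 4 [4y] swap r/1=433/19154: DF=(1 − 433/19154·(0.989500+0.968400+0.959500))/(1+433/19154) = 4567/5000 ≈ 0.913400
step 5 [5y] swap r/1=1239/47069: DF=(1 − 1239/47069·(0.989500+0.968400+0.959500+0.913400))/(1+1239/47069) = 8761/10000 ≈ 0.876100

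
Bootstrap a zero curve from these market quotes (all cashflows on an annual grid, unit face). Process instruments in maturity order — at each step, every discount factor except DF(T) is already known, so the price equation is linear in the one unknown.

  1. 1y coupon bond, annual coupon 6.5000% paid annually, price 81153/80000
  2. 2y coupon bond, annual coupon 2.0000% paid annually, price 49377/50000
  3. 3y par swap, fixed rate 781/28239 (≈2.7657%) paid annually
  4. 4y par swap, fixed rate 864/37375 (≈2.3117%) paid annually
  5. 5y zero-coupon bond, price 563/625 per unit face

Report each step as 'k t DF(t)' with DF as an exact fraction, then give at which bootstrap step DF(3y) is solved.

1 1 381/400
2 2 1899/2000
3 3 9219/10000
4 4 571/625
5 5 563/625
DF(3y) is solved at step 3

step 1 [1y] bond c/1=13/200: DF=(81153/80000 − 13/200·(0))/(1+13/200) = 381/400 ≈ 0.952500
step 2 [2y] bond c/1=1/50: DF=(49377/50000 − 1/50·(0.952500))/(1+1/50) = 1899/2000 ≈ 0.949500
step 3 [3y] swap r/1=781/28239: DF=(1 − 781/28239·(0.952500+0.949500))/(1+781/28239) = 9219/10000 ≈ 0.921900
step 4 [4y] swap r/1=864/37375: DF=(1 − 864/37375·(0.952500+0.949500+0.921900))/(1+864/37375) = 571/625 ≈ 0.913600
step 5 [5y] zero: DF = P = 563/625 ≈ 0.900800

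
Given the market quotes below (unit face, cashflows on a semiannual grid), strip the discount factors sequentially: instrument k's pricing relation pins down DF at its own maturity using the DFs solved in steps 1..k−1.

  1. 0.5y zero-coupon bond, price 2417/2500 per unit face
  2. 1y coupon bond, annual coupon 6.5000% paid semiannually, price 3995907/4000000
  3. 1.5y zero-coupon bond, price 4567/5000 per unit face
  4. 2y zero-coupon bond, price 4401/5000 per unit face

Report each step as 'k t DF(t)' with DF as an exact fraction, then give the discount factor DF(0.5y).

step 1 [0.5y] zero: DF = P = 2417/2500 ≈ 0.966800
step 2 [1y] bond c/2=13/400: DF=(3995907/4000000 − 13/400·(0.966800))/(1+13/400) = 9371/10000 ≈ 0.937100
step 3 [1.5y] zero: DF = P = 4567/5000 ≈ 0.913400
step 4 [2y] zero: DF = P = 4401/5000 ≈ 0.880200

1 1/2 2417/2500
2 1 9371/10000
3 3/2 4567/5000
4 2 4401/5000
DF(0.5y) = 2417/2500 ≈ 0.966800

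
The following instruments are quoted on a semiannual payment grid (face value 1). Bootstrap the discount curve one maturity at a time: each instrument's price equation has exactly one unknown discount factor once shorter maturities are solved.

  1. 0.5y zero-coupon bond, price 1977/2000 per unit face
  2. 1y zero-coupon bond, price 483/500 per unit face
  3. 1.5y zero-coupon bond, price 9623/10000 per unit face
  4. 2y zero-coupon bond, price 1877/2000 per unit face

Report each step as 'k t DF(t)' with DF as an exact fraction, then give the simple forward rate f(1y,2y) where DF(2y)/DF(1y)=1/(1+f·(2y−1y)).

step 1 [0.5y] zero: DF = P = 1977/2000 ≈ 0.988500
step 2 [1y] zero: DF = P = 483/500 ≈ 0.966000
step 3 [1.5y] zero: DF = P = 9623/10000 ≈ 0.962300
step 4 [2y] zero: DF = P = 1877/2000 ≈ 0.938500

1 1/2 1977/2000
2 1 483/500
3 3/2 9623/10000
4 2 1877/2000
f(1y,2y) = ((483/500)/(1877/2000) − 1)/(1) = 55/1877 ≈ 2.9302%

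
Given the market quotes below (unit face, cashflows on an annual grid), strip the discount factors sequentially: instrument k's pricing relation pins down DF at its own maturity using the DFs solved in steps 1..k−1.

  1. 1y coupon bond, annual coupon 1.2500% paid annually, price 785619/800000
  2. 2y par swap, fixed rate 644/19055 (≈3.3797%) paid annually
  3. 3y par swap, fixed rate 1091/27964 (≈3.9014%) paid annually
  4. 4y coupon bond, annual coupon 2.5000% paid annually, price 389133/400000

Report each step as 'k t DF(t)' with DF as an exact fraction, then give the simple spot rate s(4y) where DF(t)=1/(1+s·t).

1 1 9699/10000
2 2 2339/2500
3 3 8909/10000
4 4 8809/10000
s(4y) = (1/(8809/10000) − 1)/(4) = 1191/35236 ≈ 3.3801%

step 1 [1y] bond c/1=1/80: DF=(785619/800000 − 1/80·(0))/(1+1/80) = 9699/10000 ≈ 0.969900
step 2 [2y] swap r/1=644/19055: DF=(1 − 644/19055·(0.969900))/(1+644/19055) = 2339/2500 ≈ 0.935600
step 3 [3y] swap r/1=1091/27964: DF=(1 − 1091/27964·(0.969900+0.935600))/(1+1091/27964) = 8909/10000 ≈ 0.890900
step 4 [4y] bond c/1=1/40: DF=(389133/400000 − 1/40·(0.969900+0.935600+0.890900))/(1+1/40) = 8809/10000 ≈ 0.880900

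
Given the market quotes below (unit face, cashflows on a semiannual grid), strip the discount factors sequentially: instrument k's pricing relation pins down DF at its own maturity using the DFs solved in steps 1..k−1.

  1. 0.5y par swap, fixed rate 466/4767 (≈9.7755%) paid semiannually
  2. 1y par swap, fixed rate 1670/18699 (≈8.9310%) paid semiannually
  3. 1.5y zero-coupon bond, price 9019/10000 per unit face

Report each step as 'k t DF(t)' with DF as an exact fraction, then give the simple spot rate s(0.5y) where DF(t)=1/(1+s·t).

1 1/2 4767/5000
2 1 1833/2000
3 3/2 9019/10000
s(0.5y) = (1/(4767/5000) − 1)/(1/2) = 466/4767 ≈ 9.7755%

step 1 [0.5y] swap r/2=233/4767: DF=(1 − 233/4767·(0))/(1+233/4767) = 4767/5000 ≈ 0.953400
step 2 [1y] swap r/2=835/18699: DF=(1 − 835/18699·(0.953400))/(1+835/18699) = 1833/2000 ≈ 0.916500
step 3 [1.5y] zero: DF = P = 9019/10000 ≈ 0.901900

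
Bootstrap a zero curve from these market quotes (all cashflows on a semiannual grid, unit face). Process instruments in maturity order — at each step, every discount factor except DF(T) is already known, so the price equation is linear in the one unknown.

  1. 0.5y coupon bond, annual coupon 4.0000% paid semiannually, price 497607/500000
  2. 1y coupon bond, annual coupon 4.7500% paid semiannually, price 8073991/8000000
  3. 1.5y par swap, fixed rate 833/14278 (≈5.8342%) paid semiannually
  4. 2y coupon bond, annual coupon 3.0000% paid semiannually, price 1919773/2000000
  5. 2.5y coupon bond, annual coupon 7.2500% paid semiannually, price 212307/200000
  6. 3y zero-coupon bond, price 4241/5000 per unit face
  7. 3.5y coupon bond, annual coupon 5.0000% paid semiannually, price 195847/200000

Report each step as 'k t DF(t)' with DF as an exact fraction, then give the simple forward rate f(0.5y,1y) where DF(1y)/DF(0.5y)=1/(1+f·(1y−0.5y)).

step 1 [0.5y] bond c/2=1/50: DF=(497607/500000 − 1/50·(0))/(1+1/50) = 9757/10000 ≈ 0.975700
step 2 [1y] bond c/2=19/800: DF=(8073991/8000000 − 19/800·(0.975700))/(1+19/800) = 602/625 ≈ 0.963200
step 3 [1.5y] swap r/2=833/28556: DF=(1 − 833/28556·(0.975700+0.963200))/(1+833/28556) = 9167/10000 ≈ 0.916700
step 4 [2y] bond c/2=3/200: DF=(1919773/2000000 − 3/200·(0.975700+0.963200+0.916700))/(1+3/200) = 1807/2000 ≈ 0.903500
step 5 [2.5y] bond c/2=29/800: DF=(212307/200000 − 29/800·(0.975700+0.963200+0.916700+0.903500))/(1+29/800) = 8929/10000 ≈ 0.892900
step 6 [3y] zero: DF = P = 4241/5000 ≈ 0.848200
step 7 [3.5y] bond c/2=1/40: DF=(195847/200000 − 1/40·(0.975700+0.963200+0.916700+0.903500+0.892900+0.848200))/(1+1/40) = 2053/2500 ≈ 0.821200

1 1/2 9757/10000
2 1 602/625
3 3/2 9167/10000
4 2 1807/2000
5 5/2 8929/10000
6 3 4241/5000
7 7/2 2053/2500
f(0.5y,1y) = ((9757/10000)/(602/625) − 1)/(1/2) = 125/4816 ≈ 2.5955%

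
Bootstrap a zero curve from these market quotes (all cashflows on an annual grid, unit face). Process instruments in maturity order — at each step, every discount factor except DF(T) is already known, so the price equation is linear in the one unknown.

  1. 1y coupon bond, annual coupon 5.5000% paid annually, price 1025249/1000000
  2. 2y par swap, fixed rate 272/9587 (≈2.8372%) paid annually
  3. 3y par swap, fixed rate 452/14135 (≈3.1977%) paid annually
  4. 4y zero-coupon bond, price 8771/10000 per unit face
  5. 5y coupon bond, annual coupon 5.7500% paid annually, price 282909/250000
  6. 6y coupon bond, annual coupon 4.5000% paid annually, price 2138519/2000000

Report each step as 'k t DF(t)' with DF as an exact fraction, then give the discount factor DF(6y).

step 1 [1y] bond c/1=11/200: DF=(1025249/1000000 − 11/200·(0))/(1+11/200) = 4859/5000 ≈ 0.971800
step 2 [2y] swap r/1=272/9587: DF=(1 − 272/9587·(0.971800))/(1+272/9587) = 591/625 ≈ 0.945600
step 3 [3y] swap r/1=452/14135: DF=(1 − 452/14135·(0.971800+0.945600))/(1+452/14135) = 1137/1250 ≈ 0.909600
step 4 [4y] zero: DF = P = 8771/10000 ≈ 0.877100
step 5 [5y] bond c/1=23/400: DF=(282909/250000 − 23/400·(0.971800+0.945600+0.909600+0.877100))/(1+23/400) = 8687/10000 ≈ 0.868700
step 6 [6y] bond c/1=9/200: DF=(2138519/2000000 − 9/200·(0.971800+0.945600+0.909600+0.877100+0.868700))/(1+9/200) = 8263/10000 ≈ 0.826300

1 1 4859/5000
2 2 591/625
3 3 1137/1250
4 4 8771/10000
5 5 8687/10000
6 6 8263/10000
DF(6y) = 8263/10000 ≈ 0.826300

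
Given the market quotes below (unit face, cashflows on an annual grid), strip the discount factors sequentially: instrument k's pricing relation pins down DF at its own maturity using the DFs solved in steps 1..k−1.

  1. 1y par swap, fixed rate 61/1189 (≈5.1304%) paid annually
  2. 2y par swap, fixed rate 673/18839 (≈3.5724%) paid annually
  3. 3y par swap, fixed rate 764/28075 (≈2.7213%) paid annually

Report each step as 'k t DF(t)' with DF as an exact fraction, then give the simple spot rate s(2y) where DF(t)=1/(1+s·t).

1 1 1189/1250
2 2 9327/10000
3 3 2309/2500
s(2y) = (1/(9327/10000) − 1)/(2) = 673/18654 ≈ 3.6078%

step 1 [1y] swap r/1=61/1189: DF=(1 − 61/1189·(0))/(1+61/1189) = 1189/1250 ≈ 0.951200
step 2 [2y] swap r/1=673/18839: DF=(1 − 673/18839·(0.951200))/(1+673/18839) = 9327/10000 ≈ 0.932700
step 3 [3y] swap r/1=764/28075: DF=(1 − 764/28075·(0.951200+0.932700))/(1+764/28075) = 2309/2500 ≈ 0.923600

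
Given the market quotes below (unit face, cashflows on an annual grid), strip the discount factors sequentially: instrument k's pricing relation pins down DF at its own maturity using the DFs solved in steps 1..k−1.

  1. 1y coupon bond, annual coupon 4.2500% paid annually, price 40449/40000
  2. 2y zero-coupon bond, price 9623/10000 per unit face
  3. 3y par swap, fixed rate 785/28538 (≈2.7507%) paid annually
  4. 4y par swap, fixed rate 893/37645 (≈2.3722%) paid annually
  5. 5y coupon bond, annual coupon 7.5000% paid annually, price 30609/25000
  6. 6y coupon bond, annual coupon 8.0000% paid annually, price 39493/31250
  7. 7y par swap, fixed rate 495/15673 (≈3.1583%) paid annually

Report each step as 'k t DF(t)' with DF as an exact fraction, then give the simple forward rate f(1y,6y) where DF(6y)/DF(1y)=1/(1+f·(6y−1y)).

step 1 [1y] bond c/1=17/400: DF=(40449/40000 − 17/400·(0))/(1+17/400) = 97/100 ≈ 0.970000
step 2 [2y] zero: DF = P = 9623/10000 ≈ 0.962300
step 3 [3y] swap r/1=785/28538: DF=(1 − 785/28538·(0.970000+0.962300))/(1+785/28538) = 1843/2000 ≈ 0.921500
step 4 [4y] swap r/1=893/37645: DF=(1 − 893/37645·(0.970000+0.962300+0.921500))/(1+893/37645) = 9107/10000 ≈ 0.910700
step 5 [5y] bond c/1=3/40: DF=(30609/25000 − 3/40·(0.970000+0.962300+0.921500+0.910700))/(1+3/40) = 8763/10000 ≈ 0.876300
step 6 [6y] bond c/1=2/25: DF=(39493/31250 − 2/25·(0.970000+0.962300+0.921500+0.910700+0.876300))/(1+2/25) = 1033/1250 ≈ 0.826400
step 7 [7y] swap r/1=495/15673: DF=(1 − 495/15673·(0.970000+0.962300+0.921500+0.910700+0.876300+0.826400))/(1+495/15673) = 401/500 ≈ 0.802000

1 1 97/100
2 2 9623/10000
3 3 1843/2000
4 4 9107/10000
5 5 8763/10000
6 6 1033/1250
7 7 401/500
f(1y,6y) = ((97/100)/(1033/1250) − 1)/(5) = 359/10330 ≈ 3.4753%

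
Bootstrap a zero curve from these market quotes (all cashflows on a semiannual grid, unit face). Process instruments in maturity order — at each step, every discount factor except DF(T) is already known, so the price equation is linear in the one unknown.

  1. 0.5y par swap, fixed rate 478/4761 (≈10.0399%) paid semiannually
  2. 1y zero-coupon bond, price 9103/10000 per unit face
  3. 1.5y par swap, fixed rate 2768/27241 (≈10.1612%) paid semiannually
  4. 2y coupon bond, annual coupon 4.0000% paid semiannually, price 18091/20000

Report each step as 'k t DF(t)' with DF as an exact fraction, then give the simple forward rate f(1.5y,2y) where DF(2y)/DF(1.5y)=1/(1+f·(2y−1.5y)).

step 1 [0.5y] swap r/2=239/4761: DF=(1 − 239/4761·(0))/(1+239/4761) = 4761/5000 ≈ 0.952200
step 2 [1y] zero: DF = P = 9103/10000 ≈ 0.910300
step 3 [1.5y] swap r/2=1384/27241: DF=(1 − 1384/27241·(0.952200+0.910300))/(1+1384/27241) = 1077/1250 ≈ 0.861600
step 4 [2y] bond c/2=1/50: DF=(18091/20000 − 1/50·(0.952200+0.910300+0.861600))/(1+1/50) = 4167/5000 ≈ 0.833400

1 1/2 4761/5000
2 1 9103/10000
3 3/2 1077/1250
4 2 4167/5000
f(1.5y,2y) = ((1077/1250)/(4167/5000) − 1)/(1/2) = 94/1389 ≈ 6.7675%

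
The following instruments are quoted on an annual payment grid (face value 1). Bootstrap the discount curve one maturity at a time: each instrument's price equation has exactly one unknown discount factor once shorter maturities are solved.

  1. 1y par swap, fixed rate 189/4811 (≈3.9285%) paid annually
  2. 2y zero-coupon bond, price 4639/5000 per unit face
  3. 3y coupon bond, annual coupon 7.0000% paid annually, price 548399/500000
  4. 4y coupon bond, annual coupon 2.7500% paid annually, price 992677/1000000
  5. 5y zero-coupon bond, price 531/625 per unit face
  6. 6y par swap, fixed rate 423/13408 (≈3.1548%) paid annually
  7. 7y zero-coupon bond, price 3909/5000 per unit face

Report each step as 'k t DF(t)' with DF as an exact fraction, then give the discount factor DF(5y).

step 1 [1y] swap r/1=189/4811: DF=(1 − 189/4811·(0))/(1+189/4811) = 4811/5000 ≈ 0.962200
step 2 [2y] zero: DF = P = 4639/5000 ≈ 0.927800
step 3 [3y] bond c/1=7/100: DF=(548399/500000 − 7/100·(0.962200+0.927800))/(1+7/100) = 4507/5000 ≈ 0.901400
step 4 [4y] bond c/1=11/400: DF=(992677/1000000 − 11/400·(0.962200+0.927800+0.901400))/(1+11/400) = 4457/5000 ≈ 0.891400
step 5 [5y] zero: DF = P = 531/625 ≈ 0.849600
step 6 [6y] swap r/1=423/13408: DF=(1 − 423/13408·(0.962200+0.927800+0.901400+0.891400+0.849600))/(1+423/13408) = 2077/2500 ≈ 0.830800
step 7 [7y] zero: DF = P = 3909/5000 ≈ 0.781800

1 1 4811/5000
2 2 4639/5000
3 3 4507/5000
4 4 4457/5000
5 5 531/625
6 6 2077/2500
7 7 3909/5000
DF(5y) = 531/625 ≈ 0.849600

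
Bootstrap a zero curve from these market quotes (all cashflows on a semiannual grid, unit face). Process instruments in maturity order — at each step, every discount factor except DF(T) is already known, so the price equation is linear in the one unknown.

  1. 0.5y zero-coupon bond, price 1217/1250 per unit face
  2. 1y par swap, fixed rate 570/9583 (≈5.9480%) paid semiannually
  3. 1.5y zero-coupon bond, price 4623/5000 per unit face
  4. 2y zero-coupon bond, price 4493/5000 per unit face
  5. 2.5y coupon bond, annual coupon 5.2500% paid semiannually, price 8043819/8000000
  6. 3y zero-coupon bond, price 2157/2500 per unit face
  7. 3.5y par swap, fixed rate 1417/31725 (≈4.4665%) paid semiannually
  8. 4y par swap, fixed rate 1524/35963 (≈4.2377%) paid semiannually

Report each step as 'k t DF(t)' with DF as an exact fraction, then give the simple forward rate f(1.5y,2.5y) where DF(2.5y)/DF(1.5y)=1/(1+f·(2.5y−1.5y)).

step 1 [0.5y] zero: DF = P = 1217/1250 ≈ 0.973600
step 2 [1y] swap r/2=285/9583: DF=(1 − 285/9583·(0.973600))/(1+285/9583) = 943/1000 ≈ 0.943000
step 3 [1.5y] zero: DF = P = 4623/5000 ≈ 0.924600
step 4 [2y] zero: DF = P = 4493/5000 ≈ 0.898600
step 5 [2.5y] bond c/2=21/800: DF=(8043819/8000000 − 21/800·(0.973600+0.943000+0.924600+0.898600))/(1+21/800) = 8841/10000 ≈ 0.884100
step 6 [3y] zero: DF = P = 2157/2500 ≈ 0.862800
step 7 [3.5y] swap r/2=1417/63450: DF=(1 − 1417/63450·(0.973600+0.943000+0.924600+0.898600+0.884100+0.862800))/(1+1417/63450) = 8583/10000 ≈ 0.858300
step 8 [4y] swap r/2=762/35963: DF=(1 − 762/35963·(0.973600+0.943000+0.924600+0.898600+0.884100+0.862800+0.858300))/(1+762/35963) = 2119/2500 ≈ 0.847600

1 1/2 1217/1250
2 1 943/1000
3 3/2 4623/5000
4 2 4493/5000
5 5/2 8841/10000
6 3 2157/2500
7 7/2 8583/10000
8 4 2119/2500
f(1.5y,2.5y) = ((4623/5000)/(8841/10000) − 1)/(1) = 135/2947 ≈ 4.5809%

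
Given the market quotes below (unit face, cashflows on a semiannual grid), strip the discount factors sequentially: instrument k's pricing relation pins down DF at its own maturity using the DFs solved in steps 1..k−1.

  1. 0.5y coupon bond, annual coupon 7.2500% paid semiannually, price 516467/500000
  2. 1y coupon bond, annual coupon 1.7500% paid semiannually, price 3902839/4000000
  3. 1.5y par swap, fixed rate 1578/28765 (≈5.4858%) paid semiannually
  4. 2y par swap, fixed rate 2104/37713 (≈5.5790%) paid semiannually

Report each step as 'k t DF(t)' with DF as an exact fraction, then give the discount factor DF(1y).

step 1 [0.5y] bond c/2=29/800: DF=(516467/500000 − 29/800·(0))/(1+29/800) = 623/625 ≈ 0.996800
step 2 [1y] bond c/2=7/800: DF=(3902839/4000000 − 7/800·(0.996800))/(1+7/800) = 4793/5000 ≈ 0.958600
step 3 [1.5y] swap r/2=789/28765: DF=(1 − 789/28765·(0.996800+0.958600))/(1+789/28765) = 9211/10000 ≈ 0.921100
step 4 [2y] swap r/2=1052/37713: DF=(1 − 1052/37713·(0.996800+0.958600+0.921100))/(1+1052/37713) = 2237/2500 ≈ 0.894800

1 1/2 623/625
2 1 4793/5000
3 3/2 9211/10000
4 2 2237/2500
DF(1y) = 4793/5000 ≈ 0.958600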